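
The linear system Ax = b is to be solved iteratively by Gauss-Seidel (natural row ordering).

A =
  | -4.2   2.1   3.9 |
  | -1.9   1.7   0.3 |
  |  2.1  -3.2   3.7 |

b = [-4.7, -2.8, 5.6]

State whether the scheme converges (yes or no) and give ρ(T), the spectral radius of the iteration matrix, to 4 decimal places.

A = D + L + U where D = diag(-4.2, 1.7, 3.7).
T_GS = -(D+L)⁻¹U: row 0 first, T[0,2] = -(3.9)/(-4.2) = +0.9286; later rows by forward substitution.
  T[0,:] = [+0.0000, +0.5000, +0.9286]
  T[1,:] = [+0.0000, +0.5588, +0.8613]
  T[2,:] = [+0.0000, +0.1995, +0.2179]
eigenvalue magnitudes: 0.8366, 0.0599, 0.0000.
ρ = 0.8366; 0.8366 < 1 ⇒ converges.

yes, ρ = 0.8366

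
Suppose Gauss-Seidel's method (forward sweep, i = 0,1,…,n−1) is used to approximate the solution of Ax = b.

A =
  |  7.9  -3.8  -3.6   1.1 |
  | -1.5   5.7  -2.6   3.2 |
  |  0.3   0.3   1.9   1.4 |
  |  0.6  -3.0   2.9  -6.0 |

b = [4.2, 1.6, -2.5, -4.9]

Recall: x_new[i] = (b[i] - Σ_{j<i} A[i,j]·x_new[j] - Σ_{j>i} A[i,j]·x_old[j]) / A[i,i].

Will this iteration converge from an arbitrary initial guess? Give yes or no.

Split A = D + L + U, D = diag(7.9, 5.7, 1.9, -6).
Gauss-Seidel: T = -(D+L)⁻¹U, row 0 first, T[0,2] = -(-3.6)/(7.9) = +0.4557; later rows by forward substitution.
  T[0,:] = [+0.0000 +0.4810 +0.4557 -0.1392]
  T[1,:] = [+0.0000 +0.1266 +0.5761 -0.5980]
  T[2,:] = [+0.0000 -0.0959 -0.1629 -0.6204]
  T[3,:] = [+0.0000 -0.0616 -0.3212 -0.0148]
|roots of det(T-λI)|: 0.5086, 0.3721, 0.0854, 0.0000.
ρ = 0.5086; 0.5086 < 1, so it converges for any x₀.

yes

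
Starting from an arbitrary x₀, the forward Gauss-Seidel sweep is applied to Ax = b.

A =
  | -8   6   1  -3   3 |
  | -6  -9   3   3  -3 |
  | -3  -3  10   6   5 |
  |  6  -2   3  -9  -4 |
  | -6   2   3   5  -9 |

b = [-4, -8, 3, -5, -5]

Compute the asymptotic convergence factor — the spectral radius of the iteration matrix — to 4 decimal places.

Let D = diag(-8, -9, 10, -9, -9); L, U the strict triangles.
T_GS = -(D+L)⁻¹U: row 0 first, T[0,3] = -(-3)/(-8) = -0.3750; later rows by forward substitution.
  T[0,:] = [+0.0000, +0.7500, +0.1250, -0.3750, +0.3750]
  T[1,:] = [+0.0000, -0.5000, +0.2500, +0.5833, -0.5833]
  T[2,:] = [+0.0000, +0.0750, +0.1125, -0.5375, -0.5625]
  T[3,:] = [+0.0000, +0.6361, +0.0653, -0.5588, -0.2523]
  T[4,:] = [+0.0000, -0.2327, +0.0460, -0.1100, -0.7073]
|λ(T)| sorted: 1.2200, 0.7527, 0.2200, 0.2200, 0.0000.
spectral radius ρ = 1.2200; 1.2200 > 1: divergent.

1.2200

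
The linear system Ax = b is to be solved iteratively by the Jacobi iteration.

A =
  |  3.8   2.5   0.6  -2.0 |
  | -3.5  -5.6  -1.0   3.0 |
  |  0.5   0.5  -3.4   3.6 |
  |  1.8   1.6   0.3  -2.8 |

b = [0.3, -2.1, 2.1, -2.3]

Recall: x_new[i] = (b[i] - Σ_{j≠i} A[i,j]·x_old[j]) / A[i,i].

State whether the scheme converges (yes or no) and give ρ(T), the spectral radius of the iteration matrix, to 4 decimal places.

Diagonal D = diag(3.8, -5.6, -3.4, -2.8); L, U strict lower/upper.
T_J = -D⁻¹(L+U): T[1,2] = -(-1)/(-5.6) = -0.1786; T[1,1] = 0.
  T[0,:] = [+0.0000, -0.6579, -0.1579, +0.5263]
  T[1,:] = [-0.6250, +0.0000, -0.1786, +0.5357]
  T[2,:] = [+0.1471, +0.1471, +0.0000, +1.0588]
  T[3,:] = [+0.6429, +0.5714, +0.1071, +0.0000]
eigenvalue magnitudes: 1.2753, 0.6451, 0.3165, 0.3165.
ρ(T) = max|λ| = 1.2753; 1.2753 > 1, so it fails to converge.

no, ρ = 1.2753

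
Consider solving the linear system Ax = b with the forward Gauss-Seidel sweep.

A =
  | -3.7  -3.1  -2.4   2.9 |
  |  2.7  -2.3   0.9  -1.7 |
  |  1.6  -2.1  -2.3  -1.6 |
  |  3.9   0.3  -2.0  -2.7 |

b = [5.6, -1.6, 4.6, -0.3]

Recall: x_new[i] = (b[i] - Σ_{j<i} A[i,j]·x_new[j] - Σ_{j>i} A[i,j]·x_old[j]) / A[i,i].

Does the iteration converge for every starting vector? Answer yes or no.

Diagonal D = diag(-3.7, -2.3, -2.3, -2.7); L, U strict lower/upper.
T_GS = -(D+L)⁻¹U: row 0 first, T[0,2] = -(-2.4)/(-3.7) = -0.6486; later rows by forward substitution.
  T[0,:] = [+0.0000 -0.8378 -0.6486 +0.7838]
  T[1,:] = [+0.0000 -0.9835 -0.3702 +0.1810]
  T[2,:] = [+0.0000 +0.3152 -0.1133 -0.3156]
  T[3,:] = [+0.0000 -1.5530 -0.8942 +1.3860]
|roots of det(T-λI)|: 1.3901, 0.8074, 0.2935, 0.0000.
ρ(T) = max|λ| = 1.3901; 1.3901 > 1 ⇒ diverges.

no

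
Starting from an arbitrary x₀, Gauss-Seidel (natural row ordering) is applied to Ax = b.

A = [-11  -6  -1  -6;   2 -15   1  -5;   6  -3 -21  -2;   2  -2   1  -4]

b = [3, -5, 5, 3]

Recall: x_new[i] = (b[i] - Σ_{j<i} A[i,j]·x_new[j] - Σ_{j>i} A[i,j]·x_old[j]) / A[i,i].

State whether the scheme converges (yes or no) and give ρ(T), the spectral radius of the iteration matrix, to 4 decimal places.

yes, ρ = 0.4472

Split A = D + L + U, D = diag(-11, -15, -21, -4).
Gauss-Seidel: T = -(D+L)⁻¹U, row 0 first, T[0,2] = -(-1)/(-11) = -0.0909; later rows by forward substitution.
  T[0,:] = [+0.0000  -0.5455  -0.0909  -0.5455]
  T[1,:] = [+0.0000  -0.0727  +0.0545  -0.4061]
  T[2,:] = [+0.0000  -0.1455  -0.0338  -0.1931]
  T[3,:] = [+0.0000  -0.2727  -0.0812  -0.1180]
moduli |λ_i(T)| = 0.4472, 0.2389, 0.0162, 0.0000.
spectral radius ρ = 0.4472; 0.4472 < 1: convergent.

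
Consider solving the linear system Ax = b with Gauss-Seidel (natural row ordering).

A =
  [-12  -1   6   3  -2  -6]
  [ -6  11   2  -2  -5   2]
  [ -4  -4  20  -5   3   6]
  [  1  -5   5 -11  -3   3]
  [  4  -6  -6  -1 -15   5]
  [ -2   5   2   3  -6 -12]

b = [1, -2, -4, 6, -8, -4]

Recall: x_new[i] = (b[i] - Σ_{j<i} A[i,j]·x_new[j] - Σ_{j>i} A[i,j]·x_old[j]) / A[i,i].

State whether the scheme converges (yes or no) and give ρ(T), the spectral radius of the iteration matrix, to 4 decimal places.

yes, ρ = 0.8225

Let D = diag(-12, 11, 20, -11, -15, -12); L, U the strict triangles.
T_GS = -(D+L)⁻¹U: row 0 first, T[0,1] = -(-1)/(-12) = -0.0833; later rows by forward substitution.
  T[0,:] = [+0.0000, -0.0833, +0.5000, +0.2500, -0.1667, -0.5000]
  T[1,:] = [+0.0000, -0.0455, +0.0909, +0.3182, +0.3636, -0.4545]
  T[2,:] = [+0.0000, -0.0258, +0.1182, +0.3636, -0.1106, -0.4909]
  T[3,:] = [+0.0000, +0.0014, +0.0579, +0.0434, -0.5034, +0.2107]
  T[4,:] = [+0.0000, +0.0062, +0.0458, -0.2090, -0.1121, +0.5641]
  T[5,:] = [+0.0000, -0.0121, -0.0342, +0.2668, +0.0910, -0.4173]
eigenvalue magnitudes: 0.8225, 0.1884, 0.1884, 0.1349, 0.0146, 0.0000.
ρ = 0.8225; 0.8225 < 1: convergent.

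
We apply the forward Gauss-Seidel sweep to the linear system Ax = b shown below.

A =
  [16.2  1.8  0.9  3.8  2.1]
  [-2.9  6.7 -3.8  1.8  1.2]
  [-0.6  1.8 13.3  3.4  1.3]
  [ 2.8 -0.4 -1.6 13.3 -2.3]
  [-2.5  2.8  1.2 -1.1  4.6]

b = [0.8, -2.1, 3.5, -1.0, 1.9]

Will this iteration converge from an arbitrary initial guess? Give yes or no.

yes

Split A = D + L + U, D = diag(16.2, 6.7, 13.3, 13.3, 4.6).
T_GS = -(D+L)⁻¹U: row 0 first, T[0,3] = -(3.8)/(16.2) = -0.2346; later rows by forward substitution.
  T[0,:] = [+0.0000 -0.1111 -0.0556 -0.2346 -0.1296]
  T[1,:] = [+0.0000 -0.0481 +0.5431 -0.3702 -0.2352]
  T[2,:] = [+0.0000 +0.0015 -0.0760 -0.2161 -0.0718]
  T[3,:] = [+0.0000 +0.0221 +0.0189 +0.0122 +0.1845]
  T[4,:] = [+0.0000 -0.0262 -0.3364 +0.1572 +0.1356]
moduli |λ_i(T)| = 0.3636, 0.1928, 0.1928, 0.1121, 0.0000.
spectral radius ρ = 0.3636; 0.3636 < 1: convergent.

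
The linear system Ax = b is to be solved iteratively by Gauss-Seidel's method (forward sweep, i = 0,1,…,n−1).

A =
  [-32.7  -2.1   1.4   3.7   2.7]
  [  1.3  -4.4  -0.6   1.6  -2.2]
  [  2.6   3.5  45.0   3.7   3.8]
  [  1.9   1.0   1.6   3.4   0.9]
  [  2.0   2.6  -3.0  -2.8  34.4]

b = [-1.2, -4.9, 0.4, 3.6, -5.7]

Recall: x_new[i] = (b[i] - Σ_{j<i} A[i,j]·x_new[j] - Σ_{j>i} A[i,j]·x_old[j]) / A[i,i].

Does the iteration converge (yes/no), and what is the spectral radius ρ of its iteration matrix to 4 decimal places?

yes, ρ = 0.1978

Let D = diag(-32.7, -4.4, 45, 3.4, 34.4); L, U the strict triangles.
GS T = -(D+L)⁻¹U: row 0 first, T[0,4] = -(2.7)/(-32.7) = +0.0826; later rows by forward substitution.
  T[0,:] = [+0.0000 -0.0642 +0.0428 +0.1131 +0.0826]
  T[1,:] = [+0.0000 -0.0190 -0.1237 +0.3971 -0.4756]
  T[2,:] = [+0.0000 +0.0052 +0.0071 -0.1196 -0.0522]
  T[3,:] = [+0.0000 +0.0390 +0.0091 -0.1237 -0.1464]
  T[4,:] = [+0.0000 +0.0088 +0.0082 -0.0571 +0.0147]
|eigenvalues of T|: 0.1978, 0.1007, 0.0382, 0.0146, 0.0000.
ρ = 0.1978; 0.1978 < 1, so it converges for any x₀.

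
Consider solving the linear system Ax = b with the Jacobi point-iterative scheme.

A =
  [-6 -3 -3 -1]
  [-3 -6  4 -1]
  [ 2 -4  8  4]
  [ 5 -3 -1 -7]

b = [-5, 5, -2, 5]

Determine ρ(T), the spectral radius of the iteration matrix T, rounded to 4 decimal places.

1.1660

Diagonal D = diag(-6, -6, 8, -7); L, U strict lower/upper.
T_J = -D⁻¹(L+U): T[2,1] = -(-4)/(8) = +0.5000; T[2,2] = 0.
  T[0,:] = [+0.0000  -0.5000  -0.5000  -0.1667]
  T[1,:] = [-0.5000  +0.0000  +0.6667  -0.1667]
  T[2,:] = [-0.2500  +0.5000  +0.0000  -0.5000]
  T[3,:] = [+0.7143  -0.4286  -0.1429  +0.0000]
|roots of det(T-λI)|: 1.1660, 0.5975, 0.5363, 0.5363.
ρ(T) = max|λ| = 1.1660; 1.1660 > 1, so it fails to converge.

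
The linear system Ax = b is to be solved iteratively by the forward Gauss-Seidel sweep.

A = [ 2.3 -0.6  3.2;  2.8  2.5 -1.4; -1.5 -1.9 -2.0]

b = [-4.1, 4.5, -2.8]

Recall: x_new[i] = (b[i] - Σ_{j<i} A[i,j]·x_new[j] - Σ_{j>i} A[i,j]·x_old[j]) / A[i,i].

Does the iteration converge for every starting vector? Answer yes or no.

Write A = D+L+U with D = diag(2.3, 2.5, -2).
Gauss-Seidel: T = -(D+L)⁻¹U, row 0 first, T[0,2] = -(3.2)/(2.3) = -1.3913; later rows by forward substitution.
  T[0,:] = [+0.0000, +0.2609, -1.3913]
  T[1,:] = [+0.0000, -0.2922, +2.1183]
  T[2,:] = [+0.0000, +0.0819, -0.9689]
eigenvalue magnitudes: 1.1672, 0.0939, 0.0000.
spectral radius ρ = 1.1672; 1.1672 > 1: divergent.

no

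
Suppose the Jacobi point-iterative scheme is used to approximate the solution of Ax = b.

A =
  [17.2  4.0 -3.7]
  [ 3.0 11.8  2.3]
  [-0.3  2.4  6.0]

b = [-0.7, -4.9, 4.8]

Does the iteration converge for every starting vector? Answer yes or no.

yes

Split A = D + L + U, D = diag(17.2, 11.8, 6).
Jacobi: T = -D⁻¹(L+U), T[2,0] = -(-0.3)/(6) = +0.0500; T[2,2] = 0.
  T[0,:] = [+0.0000 -0.2326 +0.2151]
  T[1,:] = [-0.2542 +0.0000 -0.1949]
  T[2,:] = [+0.0500 -0.4000 +0.0000]
eigenvalue magnitudes: 0.4490, 0.2319, 0.2319.
ρ(T) = max|λ| = 0.4490; 0.4490 < 1: convergent.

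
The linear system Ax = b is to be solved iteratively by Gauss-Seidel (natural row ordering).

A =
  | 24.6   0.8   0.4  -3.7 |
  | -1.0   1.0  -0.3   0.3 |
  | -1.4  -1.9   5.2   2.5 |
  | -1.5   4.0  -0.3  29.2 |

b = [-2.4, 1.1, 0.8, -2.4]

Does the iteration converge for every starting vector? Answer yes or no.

yes

A = D + L + U where D = diag(24.6, 1, 5.2, 29.2).
T_GS = -(D+L)⁻¹U: row 0 first, T[0,2] = -(0.4)/(24.6) = -0.0163; later rows by forward substitution.
  T[0,:] = [+0.0000, -0.0325, -0.0163, +0.1504]
  T[1,:] = [+0.0000, -0.0325, +0.2837, -0.1496]
  T[2,:] = [+0.0000, -0.0206, +0.0993, -0.4949]
  T[3,:] = [+0.0000, +0.0026, -0.0387, +0.0231]
eigenvalue magnitudes: 0.1790, 0.0697, 0.0193, 0.0000.
spectral radius ρ = 0.1790; 0.1790 < 1: convergent.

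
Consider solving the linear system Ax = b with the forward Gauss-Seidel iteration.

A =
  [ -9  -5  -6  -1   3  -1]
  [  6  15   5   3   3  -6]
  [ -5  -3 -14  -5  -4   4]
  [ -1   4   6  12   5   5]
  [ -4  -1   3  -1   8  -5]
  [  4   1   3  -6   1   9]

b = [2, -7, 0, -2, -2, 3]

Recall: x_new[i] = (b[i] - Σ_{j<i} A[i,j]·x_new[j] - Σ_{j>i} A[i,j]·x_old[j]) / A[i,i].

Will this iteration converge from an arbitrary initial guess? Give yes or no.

yes

Write A = D+L+U with D = diag(-9, 15, -14, 12, 8, 9).
GS T = -(D+L)⁻¹U: row 0 first, T[0,4] = -(3)/(-9) = +0.3333; later rows by forward substitution.
  T[0,:] = [+0.0000 -0.5556 -0.6667 -0.1111 +0.3333 -0.1111]
  T[1,:] = [+0.0000 +0.2222 -0.0667 -0.1556 -0.3333 +0.4444]
  T[2,:] = [+0.0000 +0.1508 +0.2524 -0.2841 -0.3333 +0.2302]
  T[3,:] = [+0.0000 -0.1958 -0.1595 +0.1847 -0.1111 -0.6892]
  T[4,:] = [+0.0000 -0.3310 -0.4562 +0.0546 +0.2361 +0.4525]
  T[5,:] = [+0.0000 +0.0782 +0.1639 +0.2784 -0.1003 -0.5864]
|roots of det(T-λI)|: 0.8447, 0.5471, 0.3176, 0.3176, 0.1642, 0.0000.
ρ = 0.8447; 0.8447 < 1, so it converges for any x₀.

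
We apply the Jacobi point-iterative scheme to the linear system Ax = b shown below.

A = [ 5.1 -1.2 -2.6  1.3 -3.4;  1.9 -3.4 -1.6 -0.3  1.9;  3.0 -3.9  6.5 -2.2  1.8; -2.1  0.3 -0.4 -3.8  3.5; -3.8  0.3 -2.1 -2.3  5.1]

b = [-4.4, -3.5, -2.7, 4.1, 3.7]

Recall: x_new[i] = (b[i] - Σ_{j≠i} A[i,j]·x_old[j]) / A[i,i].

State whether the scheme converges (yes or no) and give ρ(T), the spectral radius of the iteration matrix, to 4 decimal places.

no, ρ = 1.1571

A = D + L + U where D = diag(5.1, -3.4, 6.5, -3.8, 5.1).
Jacobi T = -D⁻¹(L+U): T[3,2] = -(-0.4)/(-3.8) = -0.1053; T[3,3] = 0.
  T[0,:] = [+0.0000 +0.2353 +0.5098 -0.2549 +0.6667]
  T[1,:] = [+0.5588 +0.0000 -0.4706 -0.0882 +0.5588]
  T[2,:] = [-0.4615 +0.6000 +0.0000 +0.3385 -0.2769]
  T[3,:] = [-0.5526 +0.0789 -0.1053 +0.0000 +0.9211]
  T[4,:] = [+0.7451 -0.0588 +0.4118 +0.4510 +0.0000]
|λ(T)| sorted: 1.1571, 0.9141, 0.8522, 0.8522, 0.4401.
spectral radius ρ = 1.1571; 1.1571 > 1, so it fails to converge.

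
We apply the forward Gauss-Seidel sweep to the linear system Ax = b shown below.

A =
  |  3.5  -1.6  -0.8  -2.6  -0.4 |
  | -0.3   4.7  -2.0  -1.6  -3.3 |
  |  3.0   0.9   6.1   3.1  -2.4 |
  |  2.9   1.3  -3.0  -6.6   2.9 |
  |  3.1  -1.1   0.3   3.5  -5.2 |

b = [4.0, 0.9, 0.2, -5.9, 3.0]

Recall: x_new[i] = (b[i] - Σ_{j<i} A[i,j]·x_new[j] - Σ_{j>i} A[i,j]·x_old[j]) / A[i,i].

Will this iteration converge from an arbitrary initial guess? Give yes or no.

Split A = D + L + U, D = diag(3.5, 4.7, 6.1, -6.6, -5.2).
T_GS = -(D+L)⁻¹U: row 0 first, T[0,2] = -(-0.8)/(3.5) = +0.2286; later rows by forward substitution.
  T[0,:] = [+0.0000  +0.4571  +0.2286  +0.7429  +0.1143]
  T[1,:] = [+0.0000  +0.0292  +0.4401  +0.3878  +0.7094]
  T[2,:] = [+0.0000  -0.2291  -0.1773  -0.9308  +0.2326]
  T[3,:] = [+0.0000  +0.3108  +0.2677  +0.8259  +0.5236]
  T[4,:] = [+0.0000  +0.4623  +0.2131  +0.8630  +0.2839]
|λ(T)| sorted: 1.3666, 0.3372, 0.3372, 0.1667, 0.0000.
spectral radius ρ = 1.3666; 1.3666 > 1: divergent.

no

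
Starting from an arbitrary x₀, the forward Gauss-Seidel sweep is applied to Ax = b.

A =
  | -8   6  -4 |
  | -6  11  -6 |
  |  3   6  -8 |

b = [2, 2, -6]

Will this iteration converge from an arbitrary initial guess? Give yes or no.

Write A = D+L+U with D = diag(-8, 11, -8).
GS T = -(D+L)⁻¹U: row 0 first, T[0,1] = -(6)/(-8) = +0.7500; later rows by forward substitution.
  T[0,:] = [+0.0000, +0.7500, -0.5000]
  T[1,:] = [+0.0000, +0.4091, +0.2727]
  T[2,:] = [+0.0000, +0.5881, +0.0170]
moduli |λ_i(T)| = 0.6589, 0.2328, 0.0000.
ρ = 0.6589; 0.6589 < 1: convergent.

yes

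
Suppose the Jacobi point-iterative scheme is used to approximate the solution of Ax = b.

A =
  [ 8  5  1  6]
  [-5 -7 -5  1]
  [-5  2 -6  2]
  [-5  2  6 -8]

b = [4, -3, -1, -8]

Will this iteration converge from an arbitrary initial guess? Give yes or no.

Split A = D + L + U, D = diag(8, -7, -6, -8).
T_J = -D⁻¹(L+U): T[1,3] = -(1)/(-7) = +0.1429; T[1,1] = 0.
  T[0,:] = [+0.0000 -0.6250 -0.1250 -0.7500]
  T[1,:] = [-0.7143 +0.0000 -0.7143 +0.1429]
  T[2,:] = [-0.8333 +0.3333 +0.0000 +0.3333]
  T[3,:] = [-0.6250 +0.2500 +0.7500 +0.0000]
|eigenvalues of T|: 1.1562, 0.8157, 0.3623, 0.0218.
ρ = 1.1562; 1.1562 > 1 ⇒ diverges.

no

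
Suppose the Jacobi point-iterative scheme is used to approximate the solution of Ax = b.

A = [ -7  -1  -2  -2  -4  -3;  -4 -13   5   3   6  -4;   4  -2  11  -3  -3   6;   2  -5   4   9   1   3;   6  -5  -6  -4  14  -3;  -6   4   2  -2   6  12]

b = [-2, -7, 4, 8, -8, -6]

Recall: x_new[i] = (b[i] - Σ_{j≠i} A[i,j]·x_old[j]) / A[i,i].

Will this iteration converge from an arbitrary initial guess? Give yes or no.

Let D = diag(-7, -13, 11, 9, 14, 12); L, U the strict triangles.
T_J = -D⁻¹(L+U): T[1,4] = -(6)/(-13) = +0.4615; T[1,1] = 0.
  T[0,:] = [+0.0000  -0.1429  -0.2857  -0.2857  -0.5714  -0.4286]
  T[1,:] = [-0.3077  +0.0000  +0.3846  +0.2308  +0.4615  -0.3077]
  T[2,:] = [-0.3636  +0.1818  +0.0000  +0.2727  +0.2727  -0.5455]
  T[3,:] = [-0.2222  +0.5556  -0.4444  +0.0000  -0.1111  -0.3333]
  T[4,:] = [-0.4286  +0.3571  +0.4286  +0.2857  +0.0000  +0.2143]
  T[5,:] = [+0.5000  -0.3333  -0.1667  +0.1667  -0.5000  +0.0000]
|roots of det(T-λI)|: 1.2001, 0.6245, 0.6245, 0.5752, 0.2090, 0.2090.
ρ = 1.2001; 1.2001 > 1: divergent.

no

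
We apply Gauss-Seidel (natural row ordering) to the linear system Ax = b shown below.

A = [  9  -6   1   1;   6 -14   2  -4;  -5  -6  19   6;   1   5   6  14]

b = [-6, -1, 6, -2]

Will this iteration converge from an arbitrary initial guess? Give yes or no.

yes

Let D = diag(9, -14, 19, 14); L, U the strict triangles.
GS T = -(D+L)⁻¹U: row 0 first, T[0,1] = -(-6)/(9) = +0.6667; later rows by forward substitution.
  T[0,:] = [+0.0000, +0.6667, -0.1111, -0.1111]
  T[1,:] = [+0.0000, +0.2857, +0.0952, -0.3333]
  T[2,:] = [+0.0000, +0.2657, +0.0008, -0.4503]
  T[3,:] = [+0.0000, -0.2635, -0.0264, +0.3200]
|λ(T)| sorted: 0.6615, 0.0570, 0.0570, 0.0000.
spectral radius ρ = 0.6615; 0.6615 < 1 ⇒ converges.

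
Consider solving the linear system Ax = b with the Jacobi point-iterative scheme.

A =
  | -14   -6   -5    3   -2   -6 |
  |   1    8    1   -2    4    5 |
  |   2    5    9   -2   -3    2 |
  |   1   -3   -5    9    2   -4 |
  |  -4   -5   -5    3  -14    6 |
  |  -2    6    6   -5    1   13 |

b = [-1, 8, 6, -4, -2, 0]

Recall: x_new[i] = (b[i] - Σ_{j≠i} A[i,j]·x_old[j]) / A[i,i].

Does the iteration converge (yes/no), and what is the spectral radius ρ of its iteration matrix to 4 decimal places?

Diagonal D = diag(-14, 8, 9, 9, -14, 13); L, U strict lower/upper.
T_J = -D⁻¹(L+U): T[5,1] = -(6)/(13) = -0.4615; T[5,5] = 0.
  T[0,:] = [+0.0000  -0.4286  -0.3571  +0.2143  -0.1429  -0.4286]
  T[1,:] = [-0.1250  +0.0000  -0.1250  +0.2500  -0.5000  -0.6250]
  T[2,:] = [-0.2222  -0.5556  +0.0000  +0.2222  +0.3333  -0.2222]
  T[3,:] = [-0.1111  +0.3333  +0.5556  +0.0000  -0.2222  +0.4444]
  T[4,:] = [-0.2857  -0.3571  -0.3571  +0.2143  +0.0000  +0.4286]
  T[5,:] = [+0.1538  -0.4615  -0.4615  +0.3846  -0.0769  +0.0000]
|λ(T)| sorted: 1.2112, 0.5410, 0.5410, 0.3487, 0.3487, 0.2602.
ρ = 1.2112; 1.2112 > 1 ⇒ diverges.

no, ρ = 1.2112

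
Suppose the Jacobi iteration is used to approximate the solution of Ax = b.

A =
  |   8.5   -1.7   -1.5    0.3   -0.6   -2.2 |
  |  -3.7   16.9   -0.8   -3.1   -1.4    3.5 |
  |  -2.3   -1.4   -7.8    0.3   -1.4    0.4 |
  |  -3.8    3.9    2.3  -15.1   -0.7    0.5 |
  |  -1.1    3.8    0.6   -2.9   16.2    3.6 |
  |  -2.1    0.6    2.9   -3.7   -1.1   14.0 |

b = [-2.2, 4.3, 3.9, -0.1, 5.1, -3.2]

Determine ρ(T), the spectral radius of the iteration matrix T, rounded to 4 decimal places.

0.5033

Write A = D+L+U with D = diag(8.5, 16.9, -7.8, -15.1, 16.2, 14).
Jacobi: T = -D⁻¹(L+U), T[1,4] = -(-1.4)/(16.9) = +0.0828; T[1,1] = 0.
  T[0,:] = [+0.0000  +0.2000  +0.1765  -0.0353  +0.0706  +0.2588]
  T[1,:] = [+0.2189  +0.0000  +0.0473  +0.1834  +0.0828  -0.2071]
  T[2,:] = [-0.2949  -0.1795  +0.0000  +0.0385  -0.1795  +0.0513]
  T[3,:] = [-0.2517  +0.2583  +0.1523  +0.0000  -0.0464  +0.0331]
  T[4,:] = [+0.0679  -0.2346  -0.0370  +0.1790  +0.0000  -0.2222]
  T[5,:] = [+0.1500  -0.0429  -0.2071  +0.2643  +0.0786  +0.0000]
moduli |λ_i(T)| = 0.5033, 0.2875, 0.2875, 0.2531, 0.2531, 0.0457.
ρ(T) = max|λ| = 0.5033; 0.5033 < 1 ⇒ converges.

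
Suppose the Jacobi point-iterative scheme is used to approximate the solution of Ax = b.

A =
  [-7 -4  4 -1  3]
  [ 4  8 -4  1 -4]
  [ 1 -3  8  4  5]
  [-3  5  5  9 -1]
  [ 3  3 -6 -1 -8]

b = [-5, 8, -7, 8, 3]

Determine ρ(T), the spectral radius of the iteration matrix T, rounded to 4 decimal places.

1.3143

A = D + L + U where D = diag(-7, 8, 8, 9, -8).
T_J = -D⁻¹(L+U): T[1,3] = -(1)/(8) = -0.1250; T[1,1] = 0.
  T[0,:] = [+0.0000 -0.5714 +0.5714 -0.1429 +0.4286]
  T[1,:] = [-0.5000 +0.0000 +0.5000 -0.1250 +0.5000]
  T[2,:] = [-0.1250 +0.3750 +0.0000 -0.5000 -0.6250]
  T[3,:] = [+0.3333 -0.5556 -0.5556 +0.0000 +0.1111]
  T[4,:] = [+0.3750 +0.3750 -0.7500 -0.1250 +0.0000]
moduli |λ_i(T)| = 1.3143, 0.6888, 0.6888, 0.4501, 0.3967.
ρ(T) = max|λ| = 1.3143; 1.3143 > 1 ⇒ diverges.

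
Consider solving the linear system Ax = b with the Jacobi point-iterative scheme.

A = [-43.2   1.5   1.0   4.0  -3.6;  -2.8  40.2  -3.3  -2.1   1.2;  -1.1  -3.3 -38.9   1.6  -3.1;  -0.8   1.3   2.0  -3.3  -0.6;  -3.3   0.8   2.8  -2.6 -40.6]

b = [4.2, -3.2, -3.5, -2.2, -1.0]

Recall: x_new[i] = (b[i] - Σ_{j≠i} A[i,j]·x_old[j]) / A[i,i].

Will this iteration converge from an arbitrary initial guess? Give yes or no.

Let D = diag(-43.2, 40.2, -38.9, -3.3, -40.6); L, U the strict triangles.
Jacobi T = -D⁻¹(L+U): T[3,4] = -(-0.6)/(-3.3) = -0.1818; T[3,3] = 0.
  T[0,:] = [+0.0000, +0.0347, +0.0231, +0.0926, -0.0833]
  T[1,:] = [+0.0697, +0.0000, +0.0821, +0.0522, -0.0299]
  T[2,:] = [-0.0283, -0.0848, +0.0000, +0.0411, -0.0797]
  T[3,:] = [-0.2424, +0.3939, +0.6061, +0.0000, -0.1818]
  T[4,:] = [-0.0813, +0.0197, +0.0690, -0.0640, +0.0000]
eigenvalue magnitudes: 0.1939, 0.1334, 0.1334, 0.0482, 0.0052.
spectral radius ρ = 0.1939; 0.1939 < 1: convergent.

yes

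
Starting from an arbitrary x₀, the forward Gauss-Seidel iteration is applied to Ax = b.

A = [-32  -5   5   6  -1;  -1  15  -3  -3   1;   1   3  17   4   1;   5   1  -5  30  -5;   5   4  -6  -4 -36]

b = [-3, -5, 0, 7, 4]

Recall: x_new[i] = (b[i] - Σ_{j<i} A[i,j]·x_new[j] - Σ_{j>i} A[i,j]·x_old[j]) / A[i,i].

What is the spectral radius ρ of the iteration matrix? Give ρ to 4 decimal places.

0.3023

Write A = D+L+U with D = diag(-32, 15, 17, 30, -36).
T_GS = -(D+L)⁻¹U: row 0 first, T[0,2] = -(5)/(-32) = +0.1562; later rows by forward substitution.
  T[0,:] = [+0.0000 -0.1562 +0.1562 +0.1875 -0.0312]
  T[1,:] = [+0.0000 -0.0104 +0.2104 +0.2125 -0.0688]
  T[2,:] = [+0.0000 +0.0110 -0.0463 -0.2838 -0.0449]
  T[3,:] = [+0.0000 +0.0282 -0.0408 -0.0856 +0.1667]
  T[4,:] = [+0.0000 -0.0278 +0.0573 +0.1065 -0.0230]
|roots of det(T-λI)|: 0.3023, 0.0912, 0.0912, 0.0676, 0.0000.
ρ = 0.3023; 0.3023 < 1: convergent.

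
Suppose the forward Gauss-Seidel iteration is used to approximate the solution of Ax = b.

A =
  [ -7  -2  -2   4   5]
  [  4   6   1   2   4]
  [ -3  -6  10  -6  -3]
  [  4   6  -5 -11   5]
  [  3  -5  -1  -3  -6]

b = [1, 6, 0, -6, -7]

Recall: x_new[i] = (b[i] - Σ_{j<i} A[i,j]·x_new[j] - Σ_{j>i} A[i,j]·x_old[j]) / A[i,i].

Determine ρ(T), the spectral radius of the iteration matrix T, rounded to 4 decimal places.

A = D + L + U where D = diag(-7, 6, 10, -11, -6).
T_GS = -(D+L)⁻¹U: row 0 first, T[0,3] = -(4)/(-7) = +0.5714; later rows by forward substitution.
  T[0,:] = [+0.0000 -0.2857 -0.2857 +0.5714 +0.7143]
  T[1,:] = [+0.0000 +0.1905 +0.0238 -0.7143 -1.1429]
  T[2,:] = [+0.0000 +0.0286 -0.0714 +0.3429 -0.1714]
  T[3,:] = [+0.0000 -0.0130 -0.0584 -0.3377 +0.1688]
  T[4,:] = [+0.0000 -0.2999 -0.1216 +0.9926 +1.2537]
|λ(T)| sorted: 1.6151, 0.3737, 0.1037, 0.1037, 0.0000.
spectral radius ρ = 1.6151; 1.6151 > 1 ⇒ diverges.

1.6151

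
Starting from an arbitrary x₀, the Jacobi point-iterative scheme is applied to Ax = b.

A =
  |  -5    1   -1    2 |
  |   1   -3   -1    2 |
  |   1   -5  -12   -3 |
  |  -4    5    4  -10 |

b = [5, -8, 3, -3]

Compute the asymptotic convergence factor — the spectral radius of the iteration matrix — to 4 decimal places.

0.5520

Let D = diag(-5, -3, -12, -10); L, U the strict triangles.
Jacobi T = -D⁻¹(L+U): T[3,2] = -(4)/(-10) = +0.4000; T[3,3] = 0.
  T[0,:] = [+0.0000, +0.2000, -0.2000, +0.4000]
  T[1,:] = [+0.3333, +0.0000, -0.3333, +0.6667]
  T[2,:] = [+0.0833, -0.4167, +0.0000, -0.2500]
  T[3,:] = [-0.4000, +0.5000, +0.4000, +0.0000]
|eigenvalues of T|: 0.5520, 0.3624, 0.3624, 0.1303.
ρ(T) = max|λ| = 0.5520; 0.5520 < 1 ⇒ converges.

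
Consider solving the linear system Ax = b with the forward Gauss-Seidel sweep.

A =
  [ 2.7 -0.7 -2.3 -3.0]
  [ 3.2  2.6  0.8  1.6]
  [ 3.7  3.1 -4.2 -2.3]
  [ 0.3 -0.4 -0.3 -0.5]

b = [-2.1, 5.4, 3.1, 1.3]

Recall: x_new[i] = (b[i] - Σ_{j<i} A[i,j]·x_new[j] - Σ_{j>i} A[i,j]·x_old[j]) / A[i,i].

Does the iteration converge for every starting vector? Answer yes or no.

A = D + L + U where D = diag(2.7, 2.6, -4.2, -0.5).
GS T = -(D+L)⁻¹U: row 0 first, T[0,3] = -(-3)/(2.7) = +1.1111; later rows by forward substitution.
  T[0,:] = [+0.0000  +0.2593  +0.8519  +1.1111]
  T[1,:] = [+0.0000  -0.3191  -1.3561  -1.9829]
  T[2,:] = [+0.0000  -0.0071  -0.2505  -1.0324]
  T[3,:] = [+0.0000  +0.4151  +1.7463  +2.8724]
|roots of det(T-λI)|: 1.6817, 0.5949, 0.0262, 0.0000.
spectral radius ρ = 1.6817; 1.6817 > 1: divergent.

no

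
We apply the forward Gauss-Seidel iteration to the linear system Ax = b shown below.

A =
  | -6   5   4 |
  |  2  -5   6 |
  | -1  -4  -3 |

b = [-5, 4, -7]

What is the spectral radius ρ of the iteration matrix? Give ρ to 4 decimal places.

Write A = D+L+U with D = diag(-6, -5, -3).
T_GS = -(D+L)⁻¹U: row 0 first, T[0,2] = -(4)/(-6) = +0.6667; later rows by forward substitution.
  T[0,:] = [+0.0000, +0.8333, +0.6667]
  T[1,:] = [+0.0000, +0.3333, +1.4667]
  T[2,:] = [+0.0000, -0.7222, -2.1778]
|roots of det(T-λI)|: 1.6414, 0.2031, 0.0000.
ρ(T) = max|λ| = 1.6414; 1.6414 > 1: divergent.

1.6414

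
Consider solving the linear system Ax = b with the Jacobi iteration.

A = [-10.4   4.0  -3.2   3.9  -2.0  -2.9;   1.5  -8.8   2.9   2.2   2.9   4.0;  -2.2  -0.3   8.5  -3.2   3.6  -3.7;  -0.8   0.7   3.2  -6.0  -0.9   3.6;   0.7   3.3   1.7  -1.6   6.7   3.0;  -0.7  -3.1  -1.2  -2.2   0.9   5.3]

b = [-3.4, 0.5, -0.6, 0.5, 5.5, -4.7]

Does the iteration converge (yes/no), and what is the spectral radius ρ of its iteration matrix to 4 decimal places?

Split A = D + L + U, D = diag(-10.4, -8.8, 8.5, -6, 6.7, 5.3).
T_J = -D⁻¹(L+U): T[0,1] = -(4)/(-10.4) = +0.3846; T[0,0] = 0.
  T[0,:] = [+0.0000  +0.3846  -0.3077  +0.3750  -0.1923  -0.2788]
  T[1,:] = [+0.1705  +0.0000  +0.3295  +0.2500  +0.3295  +0.4545]
  T[2,:] = [+0.2588  +0.0353  +0.0000  +0.3765  -0.4235  +0.4353]
  T[3,:] = [-0.1333  +0.1167  +0.5333  +0.0000  -0.1500  +0.6000]
  T[4,:] = [-0.1045  -0.4925  -0.2537  +0.2388  +0.0000  -0.4478]
  T[5,:] = [+0.1321  +0.5849  +0.2264  +0.4151  -0.1698  +0.0000]
|eigenvalues of T|: 1.2107, 0.5228, 0.5228, 0.4371, 0.4371, 0.3593.
spectral radius ρ = 1.2107; 1.2107 > 1, so it fails to converge.

no, ρ = 1.2107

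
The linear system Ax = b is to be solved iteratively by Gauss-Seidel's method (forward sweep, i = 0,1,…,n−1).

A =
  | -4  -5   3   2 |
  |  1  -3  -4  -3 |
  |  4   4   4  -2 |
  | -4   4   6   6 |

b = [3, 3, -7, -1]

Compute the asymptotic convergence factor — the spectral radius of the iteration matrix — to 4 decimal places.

Diagonal D = diag(-4, -3, 4, 6); L, U strict lower/upper.
T_GS = -(D+L)⁻¹U: row 0 first, T[0,1] = -(-5)/(-4) = -1.2500; later rows by forward substitution.
  T[0,:] = [+0.0000 -1.2500 +0.7500 +0.5000]
  T[1,:] = [+0.0000 -0.4167 -1.0833 -0.8333]
  T[2,:] = [+0.0000 +1.6667 +0.3333 +0.8333]
  T[3,:] = [+0.0000 -2.2222 +0.8889 +0.0556]
eigenvalue magnitudes: 1.1714, 0.6887, 0.6887, 0.0000.
ρ(T) = max|λ| = 1.1714; 1.1714 > 1, so it fails to converge.

1.1714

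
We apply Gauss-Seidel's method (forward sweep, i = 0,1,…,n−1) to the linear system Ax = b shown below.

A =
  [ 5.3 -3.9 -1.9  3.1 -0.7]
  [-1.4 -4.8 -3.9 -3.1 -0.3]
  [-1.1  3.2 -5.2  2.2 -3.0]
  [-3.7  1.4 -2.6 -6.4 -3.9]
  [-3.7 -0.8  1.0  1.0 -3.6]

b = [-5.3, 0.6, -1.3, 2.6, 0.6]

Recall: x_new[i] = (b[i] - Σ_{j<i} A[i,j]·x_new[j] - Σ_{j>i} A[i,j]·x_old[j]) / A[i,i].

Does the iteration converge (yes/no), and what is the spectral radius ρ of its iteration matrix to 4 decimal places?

no, ρ = 1.3937

A = D + L + U where D = diag(5.3, -4.8, -5.2, -6.4, -3.6).
Gauss-Seidel: T = -(D+L)⁻¹U, row 0 first, T[0,3] = -(3.1)/(5.3) = -0.5849; later rows by forward substitution.
  T[0,:] = [+0.0000, +0.7358, +0.3585, -0.5849, +0.1321]
  T[1,:] = [+0.0000, -0.2146, -0.9171, -0.4752, -0.1010]
  T[2,:] = [+0.0000, -0.2877, -0.6402, +0.2544, -0.6670]
  T[3,:] = [+0.0000, -0.3555, -0.1478, +0.1309, -0.4368]
  T[4,:] = [+0.0000, -0.8873, -0.3835, +0.8138, -0.4199]
|eigenvalues of T|: 1.3937, 0.6549, 0.6549, 0.2650, 0.0000.
spectral radius ρ = 1.3937; 1.3937 > 1: divergent.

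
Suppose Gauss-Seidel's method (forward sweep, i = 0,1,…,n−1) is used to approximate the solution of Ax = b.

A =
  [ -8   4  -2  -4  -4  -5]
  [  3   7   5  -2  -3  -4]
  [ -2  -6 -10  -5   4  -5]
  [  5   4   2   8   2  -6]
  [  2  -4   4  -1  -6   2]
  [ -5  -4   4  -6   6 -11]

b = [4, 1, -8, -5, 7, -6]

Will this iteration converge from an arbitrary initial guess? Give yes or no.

Let D = diag(-8, 7, -10, 8, -6, -11); L, U the strict triangles.
Gauss-Seidel: T = -(D+L)⁻¹U, row 0 first, T[0,4] = -(-4)/(-8) = -0.5000; later rows by forward substitution.
  T[0,:] = [+0.0000 +0.5000 -0.2500 -0.5000 -0.5000 -0.6250]
  T[1,:] = [+0.0000 -0.2143 -0.6071 +0.5000 +0.6429 +0.8393]
  T[2,:] = [+0.0000 +0.0286 +0.4143 -0.7000 +0.1143 -0.8786]
  T[3,:] = [+0.0000 -0.2125 +0.3562 +0.2375 -0.2875 +0.9406]
  T[4,:] = [+0.0000 +0.3640 +0.5382 -1.0063 -0.4711 -1.1770]
  T[5,:] = [+0.0000 +0.1755 +0.5843 -0.8875 -0.0651 -1.4957]
eigenvalue magnitudes: 1.1315, 0.5060, 0.5060, 0.3494, 0.0668, 0.0000.
ρ(T) = max|λ| = 1.1315; 1.1315 > 1 ⇒ diverges.

no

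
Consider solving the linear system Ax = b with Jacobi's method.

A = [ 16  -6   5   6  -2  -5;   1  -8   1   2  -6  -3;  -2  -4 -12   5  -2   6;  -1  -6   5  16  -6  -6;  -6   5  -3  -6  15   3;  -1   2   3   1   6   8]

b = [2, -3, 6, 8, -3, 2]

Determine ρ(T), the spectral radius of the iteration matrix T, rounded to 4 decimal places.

Write A = D+L+U with D = diag(16, -8, -12, 16, 15, 8).
T_J = -D⁻¹(L+U): T[3,1] = -(-6)/(16) = +0.3750; T[3,3] = 0.
  T[0,:] = [+0.0000, +0.3750, -0.3125, -0.3750, +0.1250, +0.3125]
  T[1,:] = [+0.1250, +0.0000, +0.1250, +0.2500, -0.7500, -0.3750]
  T[2,:] = [-0.1667, -0.3333, +0.0000, +0.4167, -0.1667, +0.5000]
  T[3,:] = [+0.0625, +0.3750, -0.3125, +0.0000, +0.3750, +0.3750]
  T[4,:] = [+0.4000, -0.3333, +0.2000, +0.4000, +0.0000, -0.2000]
  T[5,:] = [+0.1250, -0.2500, -0.3750, -0.1250, -0.7500, +0.0000]
moduli |λ_i(T)| = 1.2156, 0.6435, 0.6435, 0.3409, 0.3409, 0.3180.
ρ(T) = max|λ| = 1.2156; 1.2156 > 1, so it fails to converge.

1.2156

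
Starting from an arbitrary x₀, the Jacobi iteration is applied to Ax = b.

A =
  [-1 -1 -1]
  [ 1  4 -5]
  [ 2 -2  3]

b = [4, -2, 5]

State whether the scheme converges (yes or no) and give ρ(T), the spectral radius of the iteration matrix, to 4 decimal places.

no, ρ = 1.5479

Let D = diag(-1, 4, 3); L, U the strict triangles.
Jacobi T = -D⁻¹(L+U): T[0,2] = -(-1)/(-1) = -1.0000; T[0,0] = 0.
  T[0,:] = [+0.0000 -1.0000 -1.0000]
  T[1,:] = [-0.2500 +0.0000 +1.2500]
  T[2,:] = [-0.6667 +0.6667 +0.0000]
|roots of det(T-λI)|: 1.5479, 0.8038, 0.8038.
spectral radius ρ = 1.5479; 1.5479 > 1 ⇒ diverges.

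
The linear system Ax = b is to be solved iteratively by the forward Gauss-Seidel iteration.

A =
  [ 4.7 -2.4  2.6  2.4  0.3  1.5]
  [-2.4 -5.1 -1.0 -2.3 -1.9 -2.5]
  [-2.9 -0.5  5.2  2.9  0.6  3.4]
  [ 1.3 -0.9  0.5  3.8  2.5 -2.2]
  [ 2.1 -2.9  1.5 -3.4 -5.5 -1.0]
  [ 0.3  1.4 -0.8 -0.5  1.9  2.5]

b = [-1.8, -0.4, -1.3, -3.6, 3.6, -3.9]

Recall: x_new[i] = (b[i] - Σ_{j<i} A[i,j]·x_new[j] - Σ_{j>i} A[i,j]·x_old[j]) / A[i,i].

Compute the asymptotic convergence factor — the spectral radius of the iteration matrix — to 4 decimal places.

1.2879

Split A = D + L + U, D = diag(4.7, -5.1, 5.2, 3.8, -5.5, 2.5).
Gauss-Seidel: T = -(D+L)⁻¹U, row 0 first, T[0,1] = -(-2.4)/(4.7) = +0.5106; later rows by forward substitution.
  T[0,:] = [+0.0000, +0.5106, -0.5532, -0.5106, -0.0638, -0.3191]
  T[1,:] = [+0.0000, -0.2403, +0.0642, -0.2107, -0.3425, -0.3400]
  T[2,:] = [+0.0000, +0.2617, -0.3023, -0.8627, -0.1839, -0.8645]
  T[3,:] = [+0.0000, -0.2660, +0.2442, +0.2383, -0.6930, +0.7214]
  T[4,:] = [+0.0000, +0.5575, -0.4785, -0.4665, +0.5345, -0.8061]
  T[5,:] = [+0.0000, -0.3199, +0.3462, +0.3054, -0.4042, +0.7090]
moduli |λ_i(T)| = 1.2879, 0.3882, 0.2136, 0.0961, 0.0781, 0.0000.
ρ(T) = max|λ| = 1.2879; 1.2879 > 1: divergent.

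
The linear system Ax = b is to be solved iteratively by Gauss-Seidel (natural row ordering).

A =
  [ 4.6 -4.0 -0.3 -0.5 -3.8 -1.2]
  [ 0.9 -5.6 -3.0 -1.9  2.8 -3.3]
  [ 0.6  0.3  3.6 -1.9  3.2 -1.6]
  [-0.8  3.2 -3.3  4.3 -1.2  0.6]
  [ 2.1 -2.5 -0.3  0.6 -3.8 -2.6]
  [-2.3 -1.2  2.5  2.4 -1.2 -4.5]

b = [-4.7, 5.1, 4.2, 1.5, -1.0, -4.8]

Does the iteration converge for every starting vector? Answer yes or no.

no

Diagonal D = diag(4.6, -5.6, 3.6, 4.3, -3.8, -4.5); L, U strict lower/upper.
Gauss-Seidel: T = -(D+L)⁻¹U, row 0 first, T[0,1] = -(-4)/(4.6) = +0.8696; later rows by forward substitution.
  T[0,:] = [+0.0000  +0.8696  +0.0652  +0.1087  +0.8261  +0.2609]
  T[1,:] = [+0.0000  +0.1398  -0.5252  -0.3218  +0.6328  -0.5474]
  T[2,:] = [+0.0000  -0.1566  +0.0329  +0.5365  -1.0793  +0.4466]
  T[3,:] = [+0.0000  -0.0624  +0.4283  +0.6714  -0.8664  +0.6591]
  T[4,:] = [+0.0000  +0.3911  +0.4466  +0.3355  -0.0114  -0.1111]
  T[5,:] = [+0.0000  -0.7063  +0.2343  +0.5969  -1.6496  +0.6419]
|λ(T)| sorted: 1.6450, 0.3903, 0.3903, 0.3242, 0.2953, 0.0000.
ρ = 1.6450; 1.6450 > 1: divergent.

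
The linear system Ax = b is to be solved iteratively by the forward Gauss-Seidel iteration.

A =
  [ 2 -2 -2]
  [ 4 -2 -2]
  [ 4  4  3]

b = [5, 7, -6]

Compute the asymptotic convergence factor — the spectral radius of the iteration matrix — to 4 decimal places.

1.5352

Let D = diag(2, -2, 3); L, U the strict triangles.
Gauss-Seidel: T = -(D+L)⁻¹U, row 0 first, T[0,2] = -(-2)/(2) = +1.0000; later rows by forward substitution.
  T[0,:] = [+0.0000, +1.0000, +1.0000]
  T[1,:] = [+0.0000, +2.0000, +1.0000]
  T[2,:] = [+0.0000, -4.0000, -2.6667]
|eigenvalues of T|: 1.5352, 0.8685, 0.0000.
spectral radius ρ = 1.5352; 1.5352 > 1, so it fails to converge.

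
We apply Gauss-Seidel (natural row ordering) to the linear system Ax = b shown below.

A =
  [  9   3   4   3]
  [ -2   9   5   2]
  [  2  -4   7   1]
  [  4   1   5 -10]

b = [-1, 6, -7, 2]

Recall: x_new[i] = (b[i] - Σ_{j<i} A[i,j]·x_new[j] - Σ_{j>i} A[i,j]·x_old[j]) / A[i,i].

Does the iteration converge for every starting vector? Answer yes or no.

Write A = D+L+U with D = diag(9, 9, 7, -10).
T_GS = -(D+L)⁻¹U: row 0 first, T[0,3] = -(3)/(9) = -0.3333; later rows by forward substitution.
  T[0,:] = [+0.0000  -0.3333  -0.4444  -0.3333]
  T[1,:] = [+0.0000  -0.0741  -0.6543  -0.2963]
  T[2,:] = [+0.0000  +0.0529  -0.2469  -0.2169]
  T[3,:] = [+0.0000  -0.1143  -0.3667  -0.2714]
moduli |λ_i(T)| = 0.5780, 0.1353, 0.1353, 0.0000.
ρ(T) = max|λ| = 0.5780; 0.5780 < 1, so it converges for any x₀.

yes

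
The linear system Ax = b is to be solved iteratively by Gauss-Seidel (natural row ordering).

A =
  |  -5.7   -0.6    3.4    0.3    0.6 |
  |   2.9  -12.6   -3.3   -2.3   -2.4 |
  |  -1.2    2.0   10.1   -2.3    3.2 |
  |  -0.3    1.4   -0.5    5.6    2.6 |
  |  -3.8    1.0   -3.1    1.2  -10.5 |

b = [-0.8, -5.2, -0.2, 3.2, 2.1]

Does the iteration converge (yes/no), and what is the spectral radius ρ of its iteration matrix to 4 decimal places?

yes, ρ = 0.5024

Split A = D + L + U, D = diag(-5.7, -12.6, 10.1, 5.6, -10.5).
T_GS = -(D+L)⁻¹U: row 0 first, T[0,4] = -(0.6)/(-5.7) = +0.1053; later rows by forward substitution.
  T[0,:] = [+0.0000 -0.1053 +0.5965 +0.0526 +0.1053]
  T[1,:] = [+0.0000 -0.0242 -0.1246 -0.1704 -0.1662]
  T[2,:] = [+0.0000 -0.0077 +0.0955 +0.2677 -0.2714]
  T[3,:] = [+0.0000 -0.0003 +0.0716 +0.0693 -0.4413]
  T[4,:] = [+0.0000 +0.0380 -0.2478 -0.1064 -0.0242]
eigenvalue magnitudes: 0.5024, 0.2255, 0.2255, 0.0413, 0.0000.
ρ(T) = max|λ| = 0.5024; 0.5024 < 1: convergent.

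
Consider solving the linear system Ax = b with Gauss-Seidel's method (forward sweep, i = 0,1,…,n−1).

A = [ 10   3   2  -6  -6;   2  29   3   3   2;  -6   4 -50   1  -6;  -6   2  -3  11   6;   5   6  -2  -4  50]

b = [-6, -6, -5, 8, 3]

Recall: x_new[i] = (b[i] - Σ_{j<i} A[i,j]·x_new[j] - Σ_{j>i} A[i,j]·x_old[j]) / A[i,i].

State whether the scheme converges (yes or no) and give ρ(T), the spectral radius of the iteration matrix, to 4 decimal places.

Diagonal D = diag(10, 29, -50, 11, 50); L, U strict lower/upper.
GS T = -(D+L)⁻¹U: row 0 first, T[0,1] = -(3)/(10) = -0.3000; later rows by forward substitution.
  T[0,:] = [+0.0000  -0.3000  -0.2000  +0.6000  +0.6000]
  T[1,:] = [+0.0000  +0.0207  -0.0897  -0.1448  -0.1103]
  T[2,:] = [+0.0000  +0.0377  +0.0168  -0.0636  -0.2008]
  T[3,:] = [+0.0000  -0.1571  -0.0882  +0.3363  -0.2529]
  T[4,:] = [+0.0000  +0.0165  +0.0244  -0.0183  -0.0750]
|λ(T)| sorted: 0.4142, 0.0943, 0.0943, 0.0092, 0.0000.
ρ(T) = max|λ| = 0.4142; 0.4142 < 1, so it converges for any x₀.

yes, ρ = 0.4142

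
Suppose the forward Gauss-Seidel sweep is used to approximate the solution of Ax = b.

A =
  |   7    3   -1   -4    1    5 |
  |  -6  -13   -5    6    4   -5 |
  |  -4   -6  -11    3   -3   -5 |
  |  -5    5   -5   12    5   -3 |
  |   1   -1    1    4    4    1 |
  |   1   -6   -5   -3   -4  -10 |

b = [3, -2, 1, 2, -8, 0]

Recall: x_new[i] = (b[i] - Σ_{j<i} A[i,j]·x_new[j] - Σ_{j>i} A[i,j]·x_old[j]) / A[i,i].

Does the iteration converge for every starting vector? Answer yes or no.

no

A = D + L + U where D = diag(7, -13, -11, 12, 4, -10).
GS T = -(D+L)⁻¹U: row 0 first, T[0,3] = -(-4)/(7) = +0.5714; later rows by forward substitution.
  T[0,:] = [+0.0000  -0.4286  +0.1429  +0.5714  -0.1429  -0.7143]
  T[1,:] = [+0.0000  +0.1978  -0.4505  +0.1978  +0.3736  -0.0549]
  T[2,:] = [+0.0000  +0.0480  +0.1938  -0.0430  -0.4246  -0.1648]
  T[3,:] = [+0.0000  -0.2410  +0.3280  +0.1378  -0.8088  -0.0934]
  T[4,:] = [+0.0000  +0.3856  -0.5248  -0.2204  +1.0440  +0.0495]
  T[5,:] = [+0.0000  -0.2675  +0.2992  +0.0068  -0.2012  +0.0522]
|eigenvalues of T|: 1.4446, 0.2697, 0.2697, 0.0668, 0.0668, 0.0000.
ρ(T) = max|λ| = 1.4446; 1.4446 > 1, so it fails to converge.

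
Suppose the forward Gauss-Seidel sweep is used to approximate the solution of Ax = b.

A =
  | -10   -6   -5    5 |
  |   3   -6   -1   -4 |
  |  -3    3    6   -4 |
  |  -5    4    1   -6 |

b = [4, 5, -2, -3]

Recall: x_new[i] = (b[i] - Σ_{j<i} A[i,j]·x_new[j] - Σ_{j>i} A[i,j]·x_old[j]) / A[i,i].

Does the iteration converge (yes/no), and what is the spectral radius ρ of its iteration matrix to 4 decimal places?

yes, ρ = 0.8221

Split A = D + L + U, D = diag(-10, -6, 6, -6).
T_GS = -(D+L)⁻¹U: row 0 first, T[0,3] = -(5)/(-10) = +0.5000; later rows by forward substitution.
  T[0,:] = [+0.0000 -0.6000 -0.5000 +0.5000]
  T[1,:] = [+0.0000 -0.3000 -0.4167 -0.4167]
  T[2,:] = [+0.0000 -0.1500 -0.0417 +1.1250]
  T[3,:] = [+0.0000 +0.2750 +0.1319 -0.5069]
moduli |λ_i(T)| = 0.8221, 0.2600, 0.2600, 0.0000.
ρ = 0.8221; 0.8221 < 1, so it converges for any x₀.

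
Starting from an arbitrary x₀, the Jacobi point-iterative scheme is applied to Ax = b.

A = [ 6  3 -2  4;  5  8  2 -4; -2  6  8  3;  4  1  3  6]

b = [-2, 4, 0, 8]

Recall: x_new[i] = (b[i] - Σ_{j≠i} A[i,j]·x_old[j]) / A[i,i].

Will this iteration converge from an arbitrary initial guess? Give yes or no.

no

Let D = diag(6, 8, 8, 6); L, U the strict triangles.
Jacobi T = -D⁻¹(L+U): T[1,0] = -(5)/(8) = -0.6250; T[1,1] = 0.
  T[0,:] = [+0.0000 -0.5000 +0.3333 -0.6667]
  T[1,:] = [-0.6250 +0.0000 -0.2500 +0.5000]
  T[2,:] = [+0.2500 -0.7500 +0.0000 -0.3750]
  T[3,:] = [-0.6667 -0.1667 -0.5000 +0.0000]
|eigenvalues of T|: 1.3027, 0.7500, 0.3881, 0.3881.
ρ = 1.3027; 1.3027 > 1 ⇒ diverges.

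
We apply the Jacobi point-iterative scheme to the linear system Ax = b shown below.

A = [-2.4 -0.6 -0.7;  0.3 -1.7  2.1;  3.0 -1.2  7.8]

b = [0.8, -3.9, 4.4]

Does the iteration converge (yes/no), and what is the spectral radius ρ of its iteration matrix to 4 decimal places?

yes, ρ = 0.6539

A = D + L + U where D = diag(-2.4, -1.7, 7.8).
Jacobi T = -D⁻¹(L+U): T[0,2] = -(-0.7)/(-2.4) = -0.2917; T[0,0] = 0.
  T[0,:] = [+0.0000 -0.2500 -0.2917]
  T[1,:] = [+0.1765 +0.0000 +1.2353]
  T[2,:] = [-0.3846 +0.1538 +0.0000]
|λ(T)| sorted: 0.6539, 0.4117, 0.4117.
spectral radius ρ = 0.6539; 0.6539 < 1 ⇒ converges.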